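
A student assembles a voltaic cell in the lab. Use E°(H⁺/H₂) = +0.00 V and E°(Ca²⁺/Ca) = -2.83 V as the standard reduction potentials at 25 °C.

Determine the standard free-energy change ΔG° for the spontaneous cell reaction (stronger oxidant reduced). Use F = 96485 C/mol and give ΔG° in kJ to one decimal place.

H⁺/H₂ (E° = +0.00 V) is the cathode; Ca²⁺/Ca (E° = -2.83 V) is the anode, so E°cell = +2.83 V.
Balancing electrons gives n = 2 (lcm of 2 and 2).
ΔG° = −nFE° = −(2)(96485)(+2.83) = -546,105 J = -546.1 kJ.

-546.1 kJ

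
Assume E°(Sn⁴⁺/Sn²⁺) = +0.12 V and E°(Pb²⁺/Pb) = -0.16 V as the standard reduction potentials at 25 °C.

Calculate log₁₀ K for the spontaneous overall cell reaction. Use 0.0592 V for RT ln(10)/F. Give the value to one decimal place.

9.5

Cathode: Sn⁴⁺/Sn²⁺; anode: Pb²⁺/Pb. E°cell = +0.28 V, n = 2.
log K = nE°cell / 0.0592 = (2)(+0.28) / 0.0592 = 9.5.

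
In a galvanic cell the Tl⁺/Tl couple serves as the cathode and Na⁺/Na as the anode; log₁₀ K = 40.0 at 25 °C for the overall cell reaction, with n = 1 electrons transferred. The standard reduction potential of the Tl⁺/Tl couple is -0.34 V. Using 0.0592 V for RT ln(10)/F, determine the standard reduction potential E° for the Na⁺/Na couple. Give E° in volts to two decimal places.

-2.71 V

E°cell = (0.0592/n)·log K = (0.0592/1)(40.0) = +2.368 V.
Since Tl⁺/Tl is the cathode and Na⁺/Na the anode, E°cell = E°(Tl⁺/Tl) − E°(Na⁺/Na).
So E°(Na⁺/Na) = E°(Tl⁺/Tl) − E°cell = (-0.34) − (+2.368) = -2.71 V.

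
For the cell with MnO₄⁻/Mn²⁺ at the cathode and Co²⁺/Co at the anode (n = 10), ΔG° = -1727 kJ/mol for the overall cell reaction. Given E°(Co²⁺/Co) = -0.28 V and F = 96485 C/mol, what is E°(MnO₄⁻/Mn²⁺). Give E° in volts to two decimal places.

+1.51 V

E°cell = −ΔG°/(nF) = −(-1727×10³)/((10)(96485)) = +1.790 V.
Since MnO₄⁻/Mn²⁺ is the cathode and Co²⁺/Co the anode, E°cell = E°(MnO₄⁻/Mn²⁺) − E°(Co²⁺/Co).
So E°(MnO₄⁻/Mn²⁺) = E°cell + E°(Co²⁺/Co) = +1.790 + (-0.28) = +1.51 V.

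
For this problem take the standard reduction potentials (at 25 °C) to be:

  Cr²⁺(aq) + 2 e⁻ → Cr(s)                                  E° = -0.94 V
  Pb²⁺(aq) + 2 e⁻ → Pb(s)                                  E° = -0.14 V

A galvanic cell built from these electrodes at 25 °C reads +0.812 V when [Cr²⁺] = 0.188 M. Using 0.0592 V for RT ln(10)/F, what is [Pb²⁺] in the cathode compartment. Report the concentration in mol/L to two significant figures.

Pb²⁺/Pb is the cathode, Cr²⁺/Cr the anode: E°cell = +0.80 V, n = 2.
Overall reaction: Pb²⁺(aq) + Cr(s) → Pb(s) + Cr²⁺(aq); Q = [Cr²⁺]^1/[Pb²⁺]^1.
From E = E° − (0.0592/n) log Q: log Q = (E° − E)·n/0.0592 = (+0.80 − (+0.812))·2/0.0592 = -0.4054.
So 1·log[Pb²⁺] = 1·log(0.188) − log Q = -0.7258 − (-0.4054) = -0.3204; [Pb²⁺] = 10^(-0.3204) ≈ 0.48 M.

0.48 M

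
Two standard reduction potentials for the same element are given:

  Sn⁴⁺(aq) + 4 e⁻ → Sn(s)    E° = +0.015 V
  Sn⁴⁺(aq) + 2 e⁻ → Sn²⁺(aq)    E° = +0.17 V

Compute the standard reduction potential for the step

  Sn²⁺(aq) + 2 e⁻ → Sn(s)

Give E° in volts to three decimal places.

-0.140 V

Sequential free energies add, so n₃E°₃ = n₁E°₁ + n₂E°₂.
With n₃ = 4, and the known step contributing 2×(+0.17) V, the unknown satisfies 2·E° = 4×(+0.015) − 2×(+0.17) = -0.280.
E° = -0.280 / 2 = -0.140 V.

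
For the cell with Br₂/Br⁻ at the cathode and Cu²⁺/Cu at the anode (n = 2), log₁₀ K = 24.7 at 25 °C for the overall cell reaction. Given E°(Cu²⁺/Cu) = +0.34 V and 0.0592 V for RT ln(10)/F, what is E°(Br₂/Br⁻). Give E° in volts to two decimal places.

+1.07 V

E°cell = (0.0592/n)·log K = (0.0592/2)(24.7) = +0.731 V.
Since Br₂/Br⁻ is the cathode and Cu²⁺/Cu the anode, E°cell = E°(Br₂/Br⁻) − E°(Cu²⁺/Cu).
So E°(Br₂/Br⁻) = E°cell + E°(Cu²⁺/Cu) = +0.731 + (+0.34) = +1.07 V.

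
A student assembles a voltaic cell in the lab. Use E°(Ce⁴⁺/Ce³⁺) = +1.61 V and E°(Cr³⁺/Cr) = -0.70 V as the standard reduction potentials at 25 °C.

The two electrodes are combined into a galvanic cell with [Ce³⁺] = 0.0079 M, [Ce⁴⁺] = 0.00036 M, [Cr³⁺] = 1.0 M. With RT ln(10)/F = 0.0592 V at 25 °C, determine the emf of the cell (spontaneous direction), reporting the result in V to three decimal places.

+2.231 V

Ce⁴⁺/Ce³⁺ is the cathode (higher E°), Cr³⁺/Cr the anode: E°cell = +1.61 − (-0.70) = +2.31 V, n = 3.
Overall: 3 Ce⁴⁺(aq) + Cr(s) → 3 Ce³⁺(aq) + Cr³⁺(aq)
Q = [Ce³⁺]^3·[Cr³⁺] / ([Ce⁴⁺]^3); log Q = 4.024.
E = E° − (0.0592/n) log Q = +2.31 − (0.0592/3)(4.024) = +2.231 V.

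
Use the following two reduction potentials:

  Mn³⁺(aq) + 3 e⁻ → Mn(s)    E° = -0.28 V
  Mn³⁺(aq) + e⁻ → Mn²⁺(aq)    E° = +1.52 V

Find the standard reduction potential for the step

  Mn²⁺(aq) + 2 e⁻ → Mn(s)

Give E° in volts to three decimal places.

-1.180 V

Sequential free energies add, so n₃E°₃ = n₁E°₁ + n₂E°₂.
With n₃ = 3, and the known step contributing 1×(+1.52) V, the unknown satisfies 2·E° = 3×(-0.28) − 1×(+1.52) = -2.360.
E° = -2.360 / 2 = -1.180 V.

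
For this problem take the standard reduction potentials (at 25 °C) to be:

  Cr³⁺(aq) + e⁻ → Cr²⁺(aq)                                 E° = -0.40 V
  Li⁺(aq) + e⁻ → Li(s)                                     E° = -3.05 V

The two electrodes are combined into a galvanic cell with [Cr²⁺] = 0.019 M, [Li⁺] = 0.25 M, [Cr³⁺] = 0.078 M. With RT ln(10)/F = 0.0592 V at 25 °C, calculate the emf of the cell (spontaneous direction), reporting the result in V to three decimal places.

+2.722 V

Cr³⁺/Cr²⁺ is the cathode (higher E°), Li⁺/Li the anode: E°cell = -0.40 − (-3.05) = +2.65 V, n = 1.
Overall: Cr³⁺(aq) + Li(s) → Cr²⁺(aq) + Li⁺(aq)
Q = [Cr²⁺]·[Li⁺] / ([Cr³⁺]); log Q = -1.215.
E = E° − (0.0592/n) log Q = +2.65 − (0.0592/1)(-1.215) = +2.722 V.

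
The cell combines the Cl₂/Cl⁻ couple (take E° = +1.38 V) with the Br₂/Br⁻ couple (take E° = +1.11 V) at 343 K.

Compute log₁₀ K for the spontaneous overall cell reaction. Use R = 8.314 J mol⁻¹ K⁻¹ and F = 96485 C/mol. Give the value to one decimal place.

Cathode: Cl₂/Cl⁻; anode: Br₂/Br⁻. E°cell = (+1.38) − (+1.11) = +0.27 V, with n = 2.
ΔG° = −nFE° = −RT ln K, so ln K = nFE°/(RT) = (2)(96485)(+0.27) / ((8.314)(343)) = 18.270.
log₁₀ K = 18.270 / ln 10 = 7.9.

7.9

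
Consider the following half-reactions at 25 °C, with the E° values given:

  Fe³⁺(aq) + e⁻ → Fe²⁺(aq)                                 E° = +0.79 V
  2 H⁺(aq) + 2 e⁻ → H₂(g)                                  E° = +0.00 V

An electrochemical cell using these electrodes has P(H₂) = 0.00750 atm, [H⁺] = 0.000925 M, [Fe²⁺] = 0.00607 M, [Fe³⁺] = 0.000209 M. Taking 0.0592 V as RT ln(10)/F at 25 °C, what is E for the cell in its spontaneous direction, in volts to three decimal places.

Fe³⁺/Fe²⁺ is the cathode (higher E°), H⁺/H₂ the anode: E°cell = +0.79 − (+0.00) = +0.79 V, n = 2.
Overall: 2 Fe³⁺(aq) + H₂(g) → 2 Fe²⁺(aq) + 2 H⁺(aq)
Q = [Fe²⁺]^2·[H⁺]^2 / ([Fe³⁺]^2·P(H₂)); log Q = -1.017.
E = E° − (0.0592/n) log Q = +0.79 − (0.0592/2)(-1.017) = +0.820 V.

+0.820 V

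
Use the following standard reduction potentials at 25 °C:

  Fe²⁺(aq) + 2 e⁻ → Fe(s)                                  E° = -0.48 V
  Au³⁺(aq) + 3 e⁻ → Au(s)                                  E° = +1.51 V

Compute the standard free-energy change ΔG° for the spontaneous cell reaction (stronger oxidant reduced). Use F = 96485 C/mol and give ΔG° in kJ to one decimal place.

-1152.0 kJ

Au³⁺/Au (E° = +1.51 V) is the cathode; Fe²⁺/Fe (E° = -0.48 V) is the anode, so E°cell = +1.99 V.
Balancing electrons gives n = 6 (lcm of 3 and 2).
ΔG° = −nFE° = −(6)(96485)(+1.99) = -1,152,031 J = -1152.0 kJ.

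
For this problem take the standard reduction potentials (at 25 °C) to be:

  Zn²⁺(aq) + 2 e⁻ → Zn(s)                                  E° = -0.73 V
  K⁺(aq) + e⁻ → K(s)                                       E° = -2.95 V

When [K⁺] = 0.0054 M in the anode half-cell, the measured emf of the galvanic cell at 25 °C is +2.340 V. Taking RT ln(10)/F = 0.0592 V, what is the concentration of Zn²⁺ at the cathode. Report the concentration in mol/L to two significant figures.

0.33 M

Zn²⁺/Zn is the cathode, K⁺/K the anode: E°cell = +2.22 V, n = 2.
Overall reaction: Zn²⁺(aq) + 2 K(s) → Zn(s) + 2 K⁺(aq); Q = [K⁺]^2/[Zn²⁺]^1.
From E = E° − (0.0592/n) log Q: log Q = (E° − E)·n/0.0592 = (+2.22 − (+2.340))·2/0.0592 = -4.0541.
So 1·log[Zn²⁺] = 2·log(0.0054) − log Q = -4.5352 − (-4.0541) = -0.4811; [Zn²⁺] = 10^(-0.4811) ≈ 0.33 M.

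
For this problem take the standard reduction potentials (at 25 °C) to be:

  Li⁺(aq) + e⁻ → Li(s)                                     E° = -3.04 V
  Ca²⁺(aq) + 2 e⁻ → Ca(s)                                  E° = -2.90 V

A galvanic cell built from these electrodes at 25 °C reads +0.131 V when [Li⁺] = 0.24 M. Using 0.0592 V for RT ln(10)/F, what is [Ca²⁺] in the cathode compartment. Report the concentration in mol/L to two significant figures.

0.029 M

Ca²⁺/Ca is the cathode, Li⁺/Li the anode: E°cell = +0.14 V, n = 2.
Overall reaction: Ca²⁺(aq) + 2 Li(s) → Ca(s) + 2 Li⁺(aq); Q = [Li⁺]^2/[Ca²⁺]^1.
From E = E° − (0.0592/n) log Q: log Q = (E° − E)·n/0.0592 = (+0.14 − (+0.131))·2/0.0592 = 0.3041.
So 1·log[Ca²⁺] = 2·log(0.24) − log Q = -1.2396 − (0.3041) = -1.5437; [Ca²⁺] = 10^(-1.5437) ≈ 0.029 M.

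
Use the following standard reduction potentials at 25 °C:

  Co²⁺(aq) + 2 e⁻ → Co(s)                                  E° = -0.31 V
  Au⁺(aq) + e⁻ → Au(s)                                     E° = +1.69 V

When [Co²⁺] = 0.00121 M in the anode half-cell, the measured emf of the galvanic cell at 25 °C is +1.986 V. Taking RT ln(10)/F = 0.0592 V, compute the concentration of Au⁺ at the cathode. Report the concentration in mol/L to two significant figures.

0.020 M

Au⁺/Au is the cathode, Co²⁺/Co the anode: E°cell = +2.00 V, n = 2.
Overall reaction: 2 Au⁺(aq) + Co(s) → 2 Au(s) + Co²⁺(aq); Q = [Co²⁺]^1/[Au⁺]^2.
From E = E° − (0.0592/n) log Q: log Q = (E° − E)·n/0.0592 = (+2.00 − (+1.986))·2/0.0592 = 0.4730.
So 2·log[Au⁺] = 1·log(0.00121) − log Q = -2.9172 − (0.4730) = -3.3902; log[Au⁺] = -3.3902 / 2 = -1.6951; [Au⁺] = 10^(-1.6951) ≈ 0.020 M.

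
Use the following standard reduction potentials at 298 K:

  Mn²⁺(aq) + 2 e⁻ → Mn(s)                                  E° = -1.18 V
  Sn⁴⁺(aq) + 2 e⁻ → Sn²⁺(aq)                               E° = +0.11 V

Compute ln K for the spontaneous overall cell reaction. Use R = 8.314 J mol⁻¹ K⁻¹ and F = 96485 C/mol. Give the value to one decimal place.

Cathode: Sn⁴⁺/Sn²⁺; anode: Mn²⁺/Mn. E°cell = (+0.11) − (-1.18) = +1.29 V, with n = 2.
ΔG° = −nFE° = −RT ln K, so ln K = nFE°/(RT) = (2)(96485)(+1.29) / ((8.314)(298)) = 100.474.

100.5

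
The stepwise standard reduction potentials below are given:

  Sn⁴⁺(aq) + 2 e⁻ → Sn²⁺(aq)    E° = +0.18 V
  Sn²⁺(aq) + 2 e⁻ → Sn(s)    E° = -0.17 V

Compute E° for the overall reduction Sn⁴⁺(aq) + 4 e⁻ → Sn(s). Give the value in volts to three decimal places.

+0.005 V

Since ΔG° = −nFE° is additive over sequential reductions, n₃E°₃ = n₁E°₁ + n₂E°₂.
E°₃ = (2×+0.18 + 2×-0.17) / 4 = (+0.020) / 4 = +0.005 V.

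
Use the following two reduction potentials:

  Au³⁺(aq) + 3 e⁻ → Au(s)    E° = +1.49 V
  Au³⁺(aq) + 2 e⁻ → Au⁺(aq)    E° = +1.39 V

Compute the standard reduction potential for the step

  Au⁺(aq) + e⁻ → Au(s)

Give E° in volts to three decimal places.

+1.690 V

Sequential free energies add, so n₃E°₃ = n₁E°₁ + n₂E°₂.
With n₃ = 3, and the known step contributing 2×(+1.39) V, the unknown satisfies 1·E° = 3×(+1.49) − 2×(+1.39) = +1.690.
E° = +1.690 / 1 = +1.690 V.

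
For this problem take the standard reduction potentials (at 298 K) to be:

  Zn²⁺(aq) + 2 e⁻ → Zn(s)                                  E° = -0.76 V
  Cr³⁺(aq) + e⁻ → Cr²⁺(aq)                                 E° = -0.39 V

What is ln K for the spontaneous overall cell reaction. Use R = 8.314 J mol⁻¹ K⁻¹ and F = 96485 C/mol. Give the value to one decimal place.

28.8

Cathode: Cr³⁺/Cr²⁺; anode: Zn²⁺/Zn. E°cell = (-0.39) − (-0.76) = +0.37 V, with n = 2.
ΔG° = −nFE° = −RT ln K, so ln K = nFE°/(RT) = (2)(96485)(+0.37) / ((8.314)(298)) = 28.818.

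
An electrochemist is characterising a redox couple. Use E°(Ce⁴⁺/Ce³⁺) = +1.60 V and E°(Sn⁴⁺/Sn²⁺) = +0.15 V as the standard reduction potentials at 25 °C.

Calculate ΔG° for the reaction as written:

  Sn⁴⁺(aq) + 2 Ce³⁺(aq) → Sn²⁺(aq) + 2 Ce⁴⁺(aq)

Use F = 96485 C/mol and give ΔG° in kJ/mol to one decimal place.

+279.8 kJ/mol

As written, Sn⁴⁺/Sn²⁺ is reduced (cathode) and Ce⁴⁺/Ce³⁺ is oxidised (anode), so E°cell = (+0.15) − (+1.60) = -1.45 V.
Balancing electrons gives n = 2.
ΔG° = −nFE° = −(2)(96485)(-1.45) = 279,806 J = +279.8 kJ/mol.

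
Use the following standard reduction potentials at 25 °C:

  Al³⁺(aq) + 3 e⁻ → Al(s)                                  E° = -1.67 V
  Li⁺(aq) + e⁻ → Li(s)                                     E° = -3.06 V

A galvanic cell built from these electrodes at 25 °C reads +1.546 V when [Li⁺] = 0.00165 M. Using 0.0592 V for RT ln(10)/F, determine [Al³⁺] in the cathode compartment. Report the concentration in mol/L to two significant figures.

0.36 M

Al³⁺/Al is the cathode, Li⁺/Li the anode: E°cell = +1.39 V, n = 3.
Overall reaction: Al³⁺(aq) + 3 Li(s) → Al(s) + 3 Li⁺(aq); Q = [Li⁺]^3/[Al³⁺]^1.
From E = E° − (0.0592/n) log Q: log Q = (E° − E)·n/0.0592 = (+1.39 − (+1.546))·3/0.0592 = -7.9054.
So 1·log[Al³⁺] = 3·log(0.00165) − log Q = -8.3475 − (-7.9054) = -0.4421; [Al³⁺] = 10^(-0.4421) ≈ 0.36 M.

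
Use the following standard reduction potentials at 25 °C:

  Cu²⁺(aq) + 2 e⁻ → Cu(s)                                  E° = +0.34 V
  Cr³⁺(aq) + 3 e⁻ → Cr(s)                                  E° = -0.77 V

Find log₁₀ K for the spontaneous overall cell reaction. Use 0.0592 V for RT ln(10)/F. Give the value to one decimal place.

Cathode: Cu²⁺/Cu; anode: Cr³⁺/Cr. E°cell = +1.11 V, n = 6.
log K = nE°cell / 0.0592 = (6)(+1.11) / 0.0592 = 112.5.

112.5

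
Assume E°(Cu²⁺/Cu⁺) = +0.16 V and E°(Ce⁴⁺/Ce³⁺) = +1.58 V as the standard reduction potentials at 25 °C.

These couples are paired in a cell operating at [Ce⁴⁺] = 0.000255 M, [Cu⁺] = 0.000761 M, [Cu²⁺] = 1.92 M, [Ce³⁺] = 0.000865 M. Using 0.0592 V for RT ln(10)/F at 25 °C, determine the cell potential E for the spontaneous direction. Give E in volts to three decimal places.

+1.187 V

Ce⁴⁺/Ce³⁺ is the cathode (higher E°), Cu²⁺/Cu⁺ the anode: E°cell = +1.58 − (+0.16) = +1.42 V, n = 1.
Overall: Ce⁴⁺(aq) + Cu⁺(aq) → Ce³⁺(aq) + Cu²⁺(aq)
Q = [Ce³⁺]·[Cu²⁺] / ([Ce⁴⁺]·[Cu⁺]); log Q = 3.932.
E = E° − (0.0592/n) log Q = +1.42 − (0.0592/1)(3.932) = +1.187 V.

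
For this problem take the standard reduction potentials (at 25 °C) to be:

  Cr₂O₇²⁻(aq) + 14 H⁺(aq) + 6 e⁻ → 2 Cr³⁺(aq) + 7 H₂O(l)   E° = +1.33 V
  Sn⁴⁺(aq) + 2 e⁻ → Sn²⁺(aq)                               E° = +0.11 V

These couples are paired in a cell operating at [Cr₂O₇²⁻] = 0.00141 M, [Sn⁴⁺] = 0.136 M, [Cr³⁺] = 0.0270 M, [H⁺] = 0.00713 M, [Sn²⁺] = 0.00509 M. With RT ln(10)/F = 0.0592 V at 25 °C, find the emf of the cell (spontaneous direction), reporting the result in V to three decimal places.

Cr₂O₇²⁻/Cr³⁺ is the cathode (higher E°), Sn⁴⁺/Sn²⁺ the anode: E°cell = +1.33 − (+0.11) = +1.22 V, n = 6.
Overall: Cr₂O₇²⁻(aq) + 14 H⁺(aq) + 3 Sn²⁺(aq) → 2 Cr³⁺(aq) + 7 H₂O(l) + 3 Sn⁴⁺(aq)
Q = [Cr³⁺]^2·[Sn⁴⁺]^3 / ([Cr₂O₇²⁻]·[H⁺]^14·[Sn²⁺]^3); log Q = 34.051.
E = E° − (0.0592/n) log Q = +1.22 − (0.0592/6)(34.051) = +0.884 V.

+0.884 V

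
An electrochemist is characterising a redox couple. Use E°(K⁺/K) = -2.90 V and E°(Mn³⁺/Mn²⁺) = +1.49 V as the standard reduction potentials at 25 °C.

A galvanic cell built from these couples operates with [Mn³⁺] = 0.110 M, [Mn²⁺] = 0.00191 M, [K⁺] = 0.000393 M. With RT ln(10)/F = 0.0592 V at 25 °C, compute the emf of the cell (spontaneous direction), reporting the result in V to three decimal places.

+4.696 V

Mn³⁺/Mn²⁺ is the cathode (higher E°), K⁺/K the anode: E°cell = +1.49 − (-2.90) = +4.39 V, n = 1.
Overall: Mn³⁺(aq) + K(s) → Mn²⁺(aq) + K⁺(aq)
Q = [Mn²⁺]·[K⁺] / ([Mn³⁺]); log Q = -5.166.
E = E° − (0.0592/n) log Q = +4.39 − (0.0592/1)(-5.166) = +4.696 V.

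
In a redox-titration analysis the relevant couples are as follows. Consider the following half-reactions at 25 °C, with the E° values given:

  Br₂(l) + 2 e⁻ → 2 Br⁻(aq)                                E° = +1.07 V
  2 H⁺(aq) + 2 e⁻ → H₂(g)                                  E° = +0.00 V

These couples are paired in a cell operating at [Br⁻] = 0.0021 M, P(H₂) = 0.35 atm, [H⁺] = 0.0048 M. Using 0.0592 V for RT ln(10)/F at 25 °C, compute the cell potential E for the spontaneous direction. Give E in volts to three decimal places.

Br₂/Br⁻ is the cathode (higher E°), H⁺/H₂ the anode: E°cell = +1.07 − (+0.00) = +1.07 V, n = 2.
Overall: Br₂(l) + H₂(g) → 2 Br⁻(aq) + 2 H⁺(aq)
Q = [Br⁻]^2·[H⁺]^2 / (P(H₂)); log Q = -9.537.
E = E° − (0.0592/n) log Q = +1.07 − (0.0592/2)(-9.537) = +1.352 V.

+1.352 V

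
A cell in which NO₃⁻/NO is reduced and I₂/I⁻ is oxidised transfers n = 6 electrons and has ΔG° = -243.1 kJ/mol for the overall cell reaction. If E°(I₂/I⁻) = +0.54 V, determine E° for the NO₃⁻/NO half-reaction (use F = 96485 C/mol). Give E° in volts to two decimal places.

+0.96 V

E°cell = −ΔG°/(nF) = −(-243.1×10³)/((6)(96485)) = +0.420 V.
Since NO₃⁻/NO is the cathode and I₂/I⁻ the anode, E°cell = E°(NO₃⁻/NO) − E°(I₂/I⁻).
So E°(NO₃⁻/NO) = E°cell + E°(I₂/I⁻) = +0.420 + (+0.54) = +0.96 V.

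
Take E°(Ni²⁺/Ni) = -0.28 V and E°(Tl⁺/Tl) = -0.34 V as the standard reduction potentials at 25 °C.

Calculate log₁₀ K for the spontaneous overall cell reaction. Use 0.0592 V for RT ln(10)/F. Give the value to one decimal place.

Cathode: Ni²⁺/Ni; anode: Tl⁺/Tl. E°cell = +0.06 V, n = 2.
log K = nE°cell / 0.0592 = (2)(+0.06) / 0.0592 = 2.0.

2.0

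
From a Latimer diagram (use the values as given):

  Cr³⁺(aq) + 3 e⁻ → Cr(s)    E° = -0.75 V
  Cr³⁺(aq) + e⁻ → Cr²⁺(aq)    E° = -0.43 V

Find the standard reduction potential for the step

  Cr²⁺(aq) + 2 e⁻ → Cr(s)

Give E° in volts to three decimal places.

-0.910 V

Sequential free energies add, so n₃E°₃ = n₁E°₁ + n₂E°₂.
With n₃ = 3, and the known step contributing 1×(-0.43) V, the unknown satisfies 2·E° = 3×(-0.75) − 1×(-0.43) = -1.820.
E° = -1.820 / 2 = -0.910 V.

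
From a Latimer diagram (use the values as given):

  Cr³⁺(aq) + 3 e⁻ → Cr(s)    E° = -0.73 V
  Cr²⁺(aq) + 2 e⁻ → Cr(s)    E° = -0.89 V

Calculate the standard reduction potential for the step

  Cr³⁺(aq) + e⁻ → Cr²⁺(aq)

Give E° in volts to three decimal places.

Sequential free energies add, so n₃E°₃ = n₁E°₁ + n₂E°₂.
With n₃ = 3, and the known step contributing 2×(-0.89) V, the unknown satisfies 1·E° = 3×(-0.73) − 2×(-0.89) = -0.410.
E° = -0.410 / 1 = -0.410 V.

-0.410 V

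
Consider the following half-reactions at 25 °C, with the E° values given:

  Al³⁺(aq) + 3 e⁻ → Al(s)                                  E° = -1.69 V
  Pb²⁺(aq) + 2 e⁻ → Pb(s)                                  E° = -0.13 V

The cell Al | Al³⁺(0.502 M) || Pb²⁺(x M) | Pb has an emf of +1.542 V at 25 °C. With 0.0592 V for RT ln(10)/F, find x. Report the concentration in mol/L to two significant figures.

Pb²⁺/Pb is the cathode, Al³⁺/Al the anode: E°cell = +1.56 V, n = 6.
Overall reaction: 3 Pb²⁺(aq) + 2 Al(s) → 3 Pb(s) + 2 Al³⁺(aq); Q = [Al³⁺]^2/[Pb²⁺]^3.
From E = E° − (0.0592/n) log Q: log Q = (E° − E)·n/0.0592 = (+1.56 − (+1.542))·6/0.0592 = 1.8243.
So 3·log[Pb²⁺] = 2·log(0.502) − log Q = -0.5986 − (1.8243) = -2.4229; log[Pb²⁺] = -2.4229 / 3 = -0.8076; [Pb²⁺] = 10^(-0.8076) ≈ 0.16 M.

0.16 M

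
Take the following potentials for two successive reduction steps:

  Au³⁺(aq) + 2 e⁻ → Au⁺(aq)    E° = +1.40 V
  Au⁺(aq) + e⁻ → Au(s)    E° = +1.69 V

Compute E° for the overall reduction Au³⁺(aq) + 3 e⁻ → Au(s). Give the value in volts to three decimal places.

+1.497 V

Standard free energies of sequential steps add: ΔG°₃ = ΔG°₁ + ΔG°₂, so n₃E°₃ = n₁E°₁ + n₂E°₂.
E°₃ = (2×+1.40 + 1×+1.69) / 3 = (+4.490) / 3 = +1.497 V.
E° values themselves are not directly additive — weighting by electron count is essential.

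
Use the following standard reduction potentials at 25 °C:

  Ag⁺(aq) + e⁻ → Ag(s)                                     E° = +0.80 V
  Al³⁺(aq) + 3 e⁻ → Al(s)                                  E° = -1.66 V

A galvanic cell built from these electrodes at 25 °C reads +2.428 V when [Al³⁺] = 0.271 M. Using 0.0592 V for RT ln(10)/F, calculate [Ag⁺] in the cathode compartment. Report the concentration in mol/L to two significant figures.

0.19 M

Ag⁺/Ag is the cathode, Al³⁺/Al the anode: E°cell = +2.46 V, n = 3.
Overall reaction: 3 Ag⁺(aq) + Al(s) → 3 Ag(s) + Al³⁺(aq); Q = [Al³⁺]^1/[Ag⁺]^3.
From E = E° − (0.0592/n) log Q: log Q = (E° − E)·n/0.0592 = (+2.46 − (+2.428))·3/0.0592 = 1.6216.
So 3·log[Ag⁺] = 1·log(0.271) − log Q = -0.5670 − (1.6216) = -2.1886; log[Ag⁺] = -2.1886 / 3 = -0.7295; [Ag⁺] = 10^(-0.7295) ≈ 0.19 M.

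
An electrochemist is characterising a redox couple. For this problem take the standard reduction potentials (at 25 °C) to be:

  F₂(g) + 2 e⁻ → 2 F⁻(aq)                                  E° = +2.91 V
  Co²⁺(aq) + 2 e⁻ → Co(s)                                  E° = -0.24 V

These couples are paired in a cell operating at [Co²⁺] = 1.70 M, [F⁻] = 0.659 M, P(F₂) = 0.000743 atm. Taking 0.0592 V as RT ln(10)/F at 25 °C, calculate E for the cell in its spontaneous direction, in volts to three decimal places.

+3.061 V

F₂/F⁻ is the cathode (higher E°), Co²⁺/Co the anode: E°cell = +2.91 − (-0.24) = +3.15 V, n = 2.
Overall: F₂(g) + Co(s) → 2 F⁻(aq) + Co²⁺(aq)
Q = [F⁻]^2·[Co²⁺] / (P(F₂)); log Q = 2.997.
E = E° − (0.0592/n) log Q = +3.15 − (0.0592/2)(2.997) = +3.061 V.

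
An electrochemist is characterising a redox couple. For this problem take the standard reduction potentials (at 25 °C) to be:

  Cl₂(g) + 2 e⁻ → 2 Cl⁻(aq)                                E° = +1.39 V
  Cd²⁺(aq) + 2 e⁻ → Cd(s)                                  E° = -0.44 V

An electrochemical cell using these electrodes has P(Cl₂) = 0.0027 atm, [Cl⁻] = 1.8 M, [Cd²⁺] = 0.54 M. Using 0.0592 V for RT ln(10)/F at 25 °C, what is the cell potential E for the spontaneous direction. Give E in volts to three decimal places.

Cl₂/Cl⁻ is the cathode (higher E°), Cd²⁺/Cd the anode: E°cell = +1.39 − (-0.44) = +1.83 V, n = 2.
Overall: Cl₂(g) + Cd(s) → 2 Cl⁻(aq) + Cd²⁺(aq)
Q = [Cl⁻]^2·[Cd²⁺] / (P(Cl₂)); log Q = 2.812.
E = E° − (0.0592/n) log Q = +1.83 − (0.0592/2)(2.812) = +1.747 V.

+1.747 V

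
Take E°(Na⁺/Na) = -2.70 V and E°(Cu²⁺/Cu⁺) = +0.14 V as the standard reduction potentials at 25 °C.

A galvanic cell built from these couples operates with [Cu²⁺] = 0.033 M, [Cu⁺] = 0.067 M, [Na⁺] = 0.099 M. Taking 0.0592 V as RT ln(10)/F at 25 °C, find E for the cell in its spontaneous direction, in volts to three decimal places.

Cu²⁺/Cu⁺ is the cathode (higher E°), Na⁺/Na the anode: E°cell = +0.14 − (-2.70) = +2.84 V, n = 1.
Overall: Cu²⁺(aq) + Na(s) → Cu⁺(aq) + Na⁺(aq)
Q = [Cu⁺]·[Na⁺] / ([Cu²⁺]); log Q = -0.697.
E = E° − (0.0592/n) log Q = +2.84 − (0.0592/1)(-0.697) = +2.881 V.

+2.881 V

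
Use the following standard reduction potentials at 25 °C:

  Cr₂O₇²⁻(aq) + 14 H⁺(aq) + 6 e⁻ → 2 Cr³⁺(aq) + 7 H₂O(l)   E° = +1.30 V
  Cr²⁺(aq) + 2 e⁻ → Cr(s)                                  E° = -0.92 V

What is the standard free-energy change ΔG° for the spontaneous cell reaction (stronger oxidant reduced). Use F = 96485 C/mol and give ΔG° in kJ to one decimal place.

Cr₂O₇²⁻/Cr³⁺ (E° = +1.30 V) is the cathode; Cr²⁺/Cr (E° = -0.92 V) is the anode, so E°cell = +2.22 V.
Balancing electrons gives n = 6 (lcm of 6 and 2).
ΔG° = −nFE° = −(6)(96485)(+2.22) = -1,285,180 J = -1285.2 kJ.

-1285.2 kJ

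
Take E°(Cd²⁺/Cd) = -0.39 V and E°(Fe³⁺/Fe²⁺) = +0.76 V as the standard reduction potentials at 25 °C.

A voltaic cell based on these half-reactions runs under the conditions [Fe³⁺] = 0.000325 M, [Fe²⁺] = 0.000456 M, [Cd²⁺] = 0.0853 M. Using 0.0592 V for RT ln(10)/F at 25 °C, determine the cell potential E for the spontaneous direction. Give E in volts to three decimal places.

+1.173 V

Fe³⁺/Fe²⁺ is the cathode (higher E°), Cd²⁺/Cd the anode: E°cell = +0.76 − (-0.39) = +1.15 V, n = 2.
Overall: 2 Fe³⁺(aq) + Cd(s) → 2 Fe²⁺(aq) + Cd²⁺(aq)
Q = [Fe²⁺]^2·[Cd²⁺] / ([Fe³⁺]^2); log Q = -0.775.
E = E° − (0.0592/n) log Q = +1.15 − (0.0592/2)(-0.775) = +1.173 V.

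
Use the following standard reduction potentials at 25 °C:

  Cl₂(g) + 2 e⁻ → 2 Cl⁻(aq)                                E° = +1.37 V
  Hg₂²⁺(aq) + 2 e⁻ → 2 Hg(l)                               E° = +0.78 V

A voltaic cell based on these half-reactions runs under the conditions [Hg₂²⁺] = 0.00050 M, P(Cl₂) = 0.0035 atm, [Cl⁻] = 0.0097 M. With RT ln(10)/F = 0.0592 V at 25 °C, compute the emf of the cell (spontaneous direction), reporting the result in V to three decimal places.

Cl₂/Cl⁻ is the cathode (higher E°), Hg₂²⁺/Hg the anode: E°cell = +1.37 − (+0.78) = +0.59 V, n = 2.
Overall: Cl₂(g) + 2 Hg(l) → 2 Cl⁻(aq) + Hg₂²⁺(aq)
Q = [Cl⁻]^2·[Hg₂²⁺] / (P(Cl₂)); log Q = -4.872.
E = E° − (0.0592/n) log Q = +0.59 − (0.0592/2)(-4.872) = +0.734 V.

+0.734 V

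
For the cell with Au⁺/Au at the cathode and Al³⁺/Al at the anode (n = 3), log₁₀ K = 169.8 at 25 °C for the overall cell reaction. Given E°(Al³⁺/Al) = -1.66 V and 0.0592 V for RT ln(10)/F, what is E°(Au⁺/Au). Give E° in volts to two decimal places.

+1.69 V

E°cell = (0.0592/n)·log K = (0.0592/3)(169.8) = +3.351 V.
Since Au⁺/Au is the cathode and Al³⁺/Al the anode, E°cell = E°(Au⁺/Au) − E°(Al³⁺/Al).
So E°(Au⁺/Au) = E°cell + E°(Al³⁺/Al) = +3.351 + (-1.66) = +1.69 V.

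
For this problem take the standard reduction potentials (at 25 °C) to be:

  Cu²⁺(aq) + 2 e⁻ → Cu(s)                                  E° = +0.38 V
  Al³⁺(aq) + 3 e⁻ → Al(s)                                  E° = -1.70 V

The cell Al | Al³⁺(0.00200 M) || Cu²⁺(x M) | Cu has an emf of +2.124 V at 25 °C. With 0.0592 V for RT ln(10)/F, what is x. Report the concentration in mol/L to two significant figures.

Cu²⁺/Cu is the cathode, Al³⁺/Al the anode: E°cell = +2.08 V, n = 6.
Overall reaction: 3 Cu²⁺(aq) + 2 Al(s) → 3 Cu(s) + 2 Al³⁺(aq); Q = [Al³⁺]^2/[Cu²⁺]^3.
From E = E° − (0.0592/n) log Q: log Q = (E° − E)·n/0.0592 = (+2.08 − (+2.124))·6/0.0592 = -4.4595.
So 3·log[Cu²⁺] = 2·log(0.002) − log Q = -5.3979 − (-4.4595) = -0.9384; log[Cu²⁺] = -0.9384 / 3 = -0.3128; [Cu²⁺] = 10^(-0.3128) ≈ 0.49 M.

0.49 M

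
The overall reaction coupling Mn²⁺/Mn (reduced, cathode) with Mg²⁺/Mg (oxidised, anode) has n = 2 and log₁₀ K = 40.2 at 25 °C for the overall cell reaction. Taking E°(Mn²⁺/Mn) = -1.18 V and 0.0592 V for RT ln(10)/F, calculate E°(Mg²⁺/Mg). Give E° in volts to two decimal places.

-2.37 V

E°cell = (0.0592/n)·log K = (0.0592/2)(40.2) = +1.190 V.
Since Mn²⁺/Mn is the cathode and Mg²⁺/Mg the anode, E°cell = E°(Mn²⁺/Mn) − E°(Mg²⁺/Mg).
So E°(Mg²⁺/Mg) = E°(Mn²⁺/Mn) − E°cell = (-1.18) − (+1.190) = -2.37 V.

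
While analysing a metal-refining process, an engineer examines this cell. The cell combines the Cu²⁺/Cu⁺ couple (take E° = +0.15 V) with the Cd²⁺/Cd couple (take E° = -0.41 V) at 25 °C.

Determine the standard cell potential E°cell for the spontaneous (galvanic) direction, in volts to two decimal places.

+0.56 V

The Cu²⁺/Cu⁺ couple has the higher reduction potential, so it is the cathode; Cd²⁺/Cd is oxidised at the anode.
E°cell = E°(cathode) − E°(anode) = (+0.15) − (-0.41) = +0.56 V.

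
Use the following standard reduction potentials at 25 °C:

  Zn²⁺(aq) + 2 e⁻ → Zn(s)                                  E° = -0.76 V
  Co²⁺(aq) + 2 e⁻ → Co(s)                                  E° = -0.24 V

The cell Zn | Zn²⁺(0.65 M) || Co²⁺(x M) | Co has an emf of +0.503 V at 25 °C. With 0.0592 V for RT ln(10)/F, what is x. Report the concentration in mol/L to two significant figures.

Co²⁺/Co is the cathode, Zn²⁺/Zn the anode: E°cell = +0.52 V, n = 2.
Overall reaction: Co²⁺(aq) + Zn(s) → Co(s) + Zn²⁺(aq); Q = [Zn²⁺]^1/[Co²⁺]^1.
From E = E° − (0.0592/n) log Q: log Q = (E° − E)·n/0.0592 = (+0.52 − (+0.503))·2/0.0592 = 0.5743.
So 1·log[Co²⁺] = 1·log(0.65) − log Q = -0.1871 − (0.5743) = -0.7614; [Co²⁺] = 10^(-0.7614) ≈ 0.17 M.

0.17 M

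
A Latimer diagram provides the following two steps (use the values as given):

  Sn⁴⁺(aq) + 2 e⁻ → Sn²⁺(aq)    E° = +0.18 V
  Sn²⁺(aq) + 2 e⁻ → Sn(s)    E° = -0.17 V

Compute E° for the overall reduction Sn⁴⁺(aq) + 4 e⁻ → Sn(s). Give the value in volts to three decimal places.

+0.005 V

Standard free energies of sequential steps add: ΔG°₃ = ΔG°₁ + ΔG°₂, so n₃E°₃ = n₁E°₁ + n₂E°₂.
E°₃ = (2×+0.18 + 2×-0.17) / 4 = (+0.020) / 4 = +0.005 V.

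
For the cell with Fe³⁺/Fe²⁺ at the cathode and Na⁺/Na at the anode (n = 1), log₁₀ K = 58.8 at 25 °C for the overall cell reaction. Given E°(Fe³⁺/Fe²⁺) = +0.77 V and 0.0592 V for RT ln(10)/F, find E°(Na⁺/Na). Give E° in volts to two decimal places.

E°cell = (0.0592/n)·log K = (0.0592/1)(58.8) = +3.481 V.
Since Fe³⁺/Fe²⁺ is the cathode and Na⁺/Na the anode, E°cell = E°(Fe³⁺/Fe²⁺) − E°(Na⁺/Na).
So E°(Na⁺/Na) = E°(Fe³⁺/Fe²⁺) − E°cell = (+0.77) − (+3.481) = -2.71 V.

-2.71 V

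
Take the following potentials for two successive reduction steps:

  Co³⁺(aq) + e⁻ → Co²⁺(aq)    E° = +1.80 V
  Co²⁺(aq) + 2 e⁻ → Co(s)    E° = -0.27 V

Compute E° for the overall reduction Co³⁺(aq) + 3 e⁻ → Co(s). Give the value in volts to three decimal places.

+0.420 V

Adding the free-energy changes (−nFE°) of the two steps gives −n₃FE°₃ = −n₁FE°₁ − n₂FE°₂.
E°₃ = (1×+1.80 + 2×-0.27) / 3 = (+1.260) / 3 = +0.420 V.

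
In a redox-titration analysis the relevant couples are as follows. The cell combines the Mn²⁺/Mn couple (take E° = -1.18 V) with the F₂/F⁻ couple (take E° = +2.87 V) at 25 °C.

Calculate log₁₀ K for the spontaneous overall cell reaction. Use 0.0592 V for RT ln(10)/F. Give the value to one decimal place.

136.8

Cathode: F₂/F⁻; anode: Mn²⁺/Mn. E°cell = +4.05 V, n = 2.
log K = nE°cell / 0.0592 = (2)(+4.05) / 0.0592 = 136.8.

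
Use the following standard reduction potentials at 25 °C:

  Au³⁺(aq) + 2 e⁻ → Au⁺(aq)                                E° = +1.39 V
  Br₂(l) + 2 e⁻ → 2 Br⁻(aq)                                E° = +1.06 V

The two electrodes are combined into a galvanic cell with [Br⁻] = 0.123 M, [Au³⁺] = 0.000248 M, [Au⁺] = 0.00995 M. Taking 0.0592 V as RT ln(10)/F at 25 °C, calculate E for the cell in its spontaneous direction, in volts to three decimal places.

Au³⁺/Au⁺ is the cathode (higher E°), Br₂/Br⁻ the anode: E°cell = +1.39 − (+1.06) = +0.33 V, n = 2.
Overall: Au³⁺(aq) + 2 Br⁻(aq) → Au⁺(aq) + Br₂(l)
Q = [Au⁺] / ([Au³⁺]·[Br⁻]^2); log Q = 3.424.
E = E° − (0.0592/n) log Q = +0.33 − (0.0592/2)(3.424) = +0.229 V.

+0.229 V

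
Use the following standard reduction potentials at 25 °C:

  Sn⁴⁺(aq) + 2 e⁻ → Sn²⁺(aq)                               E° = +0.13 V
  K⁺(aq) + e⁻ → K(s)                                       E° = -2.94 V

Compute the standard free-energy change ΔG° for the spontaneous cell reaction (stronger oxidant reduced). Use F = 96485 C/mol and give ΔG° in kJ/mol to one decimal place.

-592.4 kJ/mol

Sn⁴⁺/Sn²⁺ (E° = +0.13 V) is the cathode; K⁺/K (E° = -2.94 V) is the anode, so E°cell = +3.07 V.
Balancing electrons gives n = 2 (lcm of 2 and 1).
ΔG° = −nFE° = −(2)(96485)(+3.07) = -592,418 J = -592.4 kJ/mol.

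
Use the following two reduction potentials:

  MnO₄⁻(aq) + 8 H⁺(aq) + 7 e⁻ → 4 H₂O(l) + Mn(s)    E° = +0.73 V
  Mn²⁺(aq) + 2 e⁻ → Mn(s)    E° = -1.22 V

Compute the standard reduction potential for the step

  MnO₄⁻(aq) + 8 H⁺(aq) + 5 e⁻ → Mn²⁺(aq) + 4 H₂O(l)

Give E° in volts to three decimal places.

+1.510 V

Sequential free energies add, so n₃E°₃ = n₁E°₁ + n₂E°₂.
With n₃ = 7, and the known step contributing 2×(-1.22) V, the unknown satisfies 5·E° = 7×(+0.73) − 2×(-1.22) = +7.550.
E° = +7.550 / 5 = +1.510 V.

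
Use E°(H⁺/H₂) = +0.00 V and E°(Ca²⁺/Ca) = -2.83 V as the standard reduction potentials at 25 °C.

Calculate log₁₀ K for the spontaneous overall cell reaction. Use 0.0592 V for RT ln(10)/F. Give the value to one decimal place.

Cathode: H⁺/H₂; anode: Ca²⁺/Ca. E°cell = +2.83 V, n = 2.
log K = nE°cell / 0.0592 = (2)(+2.83) / 0.0592 = 95.6.

95.6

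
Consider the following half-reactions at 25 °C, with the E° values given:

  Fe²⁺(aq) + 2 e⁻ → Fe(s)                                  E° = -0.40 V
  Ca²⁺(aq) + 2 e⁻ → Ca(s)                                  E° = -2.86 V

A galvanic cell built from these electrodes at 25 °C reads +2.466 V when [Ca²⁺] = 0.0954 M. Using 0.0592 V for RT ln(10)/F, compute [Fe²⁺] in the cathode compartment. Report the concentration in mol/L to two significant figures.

Fe²⁺/Fe is the cathode, Ca²⁺/Ca the anode: E°cell = +2.46 V, n = 2.
Overall reaction: Fe²⁺(aq) + Ca(s) → Fe(s) + Ca²⁺(aq); Q = [Ca²⁺]^1/[Fe²⁺]^1.
From E = E° − (0.0592/n) log Q: log Q = (E° − E)·n/0.0592 = (+2.46 − (+2.466))·2/0.0592 = -0.2027.
So 1·log[Fe²⁺] = 1·log(0.0954) − log Q = -1.0205 − (-0.2027) = -0.8178; [Fe²⁺] = 10^(-0.8178) ≈ 0.15 M.

0.15 M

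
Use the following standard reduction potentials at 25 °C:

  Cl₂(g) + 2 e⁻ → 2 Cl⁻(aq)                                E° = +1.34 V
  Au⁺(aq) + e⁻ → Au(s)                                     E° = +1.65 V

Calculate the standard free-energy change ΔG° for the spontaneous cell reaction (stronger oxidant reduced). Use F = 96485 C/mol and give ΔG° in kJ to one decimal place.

-59.8 kJ

Au⁺/Au (E° = +1.65 V) is the cathode; Cl₂/Cl⁻ (E° = +1.34 V) is the anode, so E°cell = +0.31 V.
Balancing electrons gives n = 2 (lcm of 1 and 2).
ΔG° = −nFE° = −(2)(96485)(+0.31) = -59,821 J = -59.8 kJ.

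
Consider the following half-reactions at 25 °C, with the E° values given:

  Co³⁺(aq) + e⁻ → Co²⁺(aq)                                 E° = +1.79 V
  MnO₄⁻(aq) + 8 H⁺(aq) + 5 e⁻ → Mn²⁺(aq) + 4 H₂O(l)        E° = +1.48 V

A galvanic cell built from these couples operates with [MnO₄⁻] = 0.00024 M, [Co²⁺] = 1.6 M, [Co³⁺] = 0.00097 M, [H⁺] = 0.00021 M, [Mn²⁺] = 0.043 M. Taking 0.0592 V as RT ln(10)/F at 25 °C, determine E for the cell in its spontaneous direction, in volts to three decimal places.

Co³⁺/Co²⁺ is the cathode (higher E°), MnO₄⁻/Mn²⁺ the anode: E°cell = +1.79 − (+1.48) = +0.31 V, n = 5.
Overall: 5 Co³⁺(aq) + Mn²⁺(aq) + 4 H₂O(l) → 5 Co²⁺(aq) + MnO₄⁻(aq) + 8 H⁺(aq)
Q = [Co²⁺]^5·[MnO₄⁻]·[H⁺]^8 / ([Co³⁺]^5·[Mn²⁺]); log Q = -15.589.
E = E° − (0.0592/n) log Q = +0.31 − (0.0592/5)(-15.589) = +0.495 V.

+0.495 V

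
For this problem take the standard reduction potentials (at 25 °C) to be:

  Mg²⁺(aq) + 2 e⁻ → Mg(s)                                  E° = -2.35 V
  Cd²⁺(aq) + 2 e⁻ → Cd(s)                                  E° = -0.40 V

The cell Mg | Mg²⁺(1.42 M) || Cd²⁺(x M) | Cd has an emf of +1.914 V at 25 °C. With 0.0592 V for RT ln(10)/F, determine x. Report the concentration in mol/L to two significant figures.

Cd²⁺/Cd is the cathode, Mg²⁺/Mg the anode: E°cell = +1.95 V, n = 2.
Overall reaction: Cd²⁺(aq) + Mg(s) → Cd(s) + Mg²⁺(aq); Q = [Mg²⁺]^1/[Cd²⁺]^1.
From E = E° − (0.0592/n) log Q: log Q = (E° − E)·n/0.0592 = (+1.95 − (+1.914))·2/0.0592 = 1.2162.
So 1·log[Cd²⁺] = 1·log(1.42) − log Q = 0.1523 − (1.2162) = -1.0639; [Cd²⁺] = 10^(-1.0639) ≈ 0.086 M.

0.086 M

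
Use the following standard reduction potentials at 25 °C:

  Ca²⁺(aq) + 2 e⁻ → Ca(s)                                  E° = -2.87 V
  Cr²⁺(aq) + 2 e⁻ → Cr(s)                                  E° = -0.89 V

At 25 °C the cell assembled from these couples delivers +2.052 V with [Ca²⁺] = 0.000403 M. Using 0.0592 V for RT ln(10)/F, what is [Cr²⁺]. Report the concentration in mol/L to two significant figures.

Cr²⁺/Cr is the cathode, Ca²⁺/Ca the anode: E°cell = +1.98 V, n = 2.
Overall reaction: Cr²⁺(aq) + Ca(s) → Cr(s) + Ca²⁺(aq); Q = [Ca²⁺]^1/[Cr²⁺]^1.
From E = E° − (0.0592/n) log Q: log Q = (E° − E)·n/0.0592 = (+1.98 − (+2.052))·2/0.0592 = -2.4324.
So 1·log[Cr²⁺] = 1·log(0.000403) − log Q = -3.3947 − (-2.4324) = -0.9623; [Cr²⁺] = 10^(-0.9623) ≈ 0.11 M.

0.11 M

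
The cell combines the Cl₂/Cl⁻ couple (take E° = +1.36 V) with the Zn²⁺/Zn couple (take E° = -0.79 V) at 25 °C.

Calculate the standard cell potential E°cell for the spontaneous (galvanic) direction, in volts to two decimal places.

The Cl₂/Cl⁻ couple has the higher reduction potential, so it is the cathode; Zn²⁺/Zn is oxidised at the anode.
E°cell = E°(cathode) − E°(anode) = (+1.36) − (-0.79) = +2.15 V.
Since E°cell > 0, the reaction is spontaneous under standard conditions.

+2.15 V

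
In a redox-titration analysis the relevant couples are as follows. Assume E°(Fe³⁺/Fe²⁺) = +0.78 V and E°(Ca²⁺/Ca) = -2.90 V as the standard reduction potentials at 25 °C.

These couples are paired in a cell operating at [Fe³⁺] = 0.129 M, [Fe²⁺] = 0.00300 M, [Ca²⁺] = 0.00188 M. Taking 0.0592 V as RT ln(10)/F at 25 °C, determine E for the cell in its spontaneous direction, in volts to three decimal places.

Fe³⁺/Fe²⁺ is the cathode (higher E°), Ca²⁺/Ca the anode: E°cell = +0.78 − (-2.90) = +3.68 V, n = 2.
Overall: 2 Fe³⁺(aq) + Ca(s) → 2 Fe²⁺(aq) + Ca²⁺(aq)
Q = [Fe²⁺]^2·[Ca²⁺] / ([Fe³⁺]^2); log Q = -5.993.
E = E° − (0.0592/n) log Q = +3.68 − (0.0592/2)(-5.993) = +3.857 V.

+3.857 V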